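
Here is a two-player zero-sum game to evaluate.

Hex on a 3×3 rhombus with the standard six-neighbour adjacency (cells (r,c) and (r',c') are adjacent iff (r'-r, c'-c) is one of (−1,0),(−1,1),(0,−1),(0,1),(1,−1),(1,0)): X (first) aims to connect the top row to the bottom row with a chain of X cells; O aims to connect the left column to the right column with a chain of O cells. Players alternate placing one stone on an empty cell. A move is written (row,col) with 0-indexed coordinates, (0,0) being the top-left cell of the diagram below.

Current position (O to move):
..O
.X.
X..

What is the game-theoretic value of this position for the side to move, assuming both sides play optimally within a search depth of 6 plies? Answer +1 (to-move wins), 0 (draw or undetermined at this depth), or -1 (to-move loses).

value(..O/.X./X.., O) = +1

p1 O@[..O/.X./X..]: (0,0)[O.O/.X./X..]-1 (0,1)[.OO/.X./X..]+1* (1,0)[..O/OX./X..]-1 (1,2)[..O/.XO/X..]-1 (2,1)[..O/.X./XO.]-1 (2,2)[..O/.X./X.O]-1
p2 X@[.OO/.X./X..]: (0,0)[XOO/.X./X..]-1* (1,0)[.OO/XX./X..]-1 (1,2)[.OO/.XX/X..]-1 (2,1)[.OO/.X./XX.]-1 (2,2)[.OO/.X./X.X]-1
p3 O@[XOO/.X./X..]: (1,0)[XOO/OX./X..]+1* (1,2)[XOO/.XO/X..]-1 (2,1)[XOO/.X./XO.]-1 (2,2)[XOO/.X./X.O]-1
p4 X@[XOO/OX./X..] terminal -1; root [..O/.X./X..] d6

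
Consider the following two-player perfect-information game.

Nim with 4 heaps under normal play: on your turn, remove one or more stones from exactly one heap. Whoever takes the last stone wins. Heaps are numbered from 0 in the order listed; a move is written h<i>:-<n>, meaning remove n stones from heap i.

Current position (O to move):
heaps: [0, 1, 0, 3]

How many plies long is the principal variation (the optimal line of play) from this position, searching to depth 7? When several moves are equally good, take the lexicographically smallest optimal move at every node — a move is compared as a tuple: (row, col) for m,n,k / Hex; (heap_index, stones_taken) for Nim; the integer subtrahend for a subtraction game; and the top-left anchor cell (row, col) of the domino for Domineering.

p1 O@[(0,1,0,3)]: h1:-1[(0,0,0,3)]-1 h3:-1[(0,1,0,2)]-1 h3:-2[(0,1,0,1)]+1* h3:-3[(0,1,0,0)]-1
p2 X@[(0,1,0,1)]: h1:-1[(0,0,0,1)]-1* h3:-1[(0,1,0,0)]-1
p3 O@[(0,0,0,1)]: h3:-1[(0,0,0,0)]+1*
p4 X@[(0,0,0,0)] terminal -1; root [(0,1,0,3)] d7

PV length from [(0,1,0,3)]: 3 plies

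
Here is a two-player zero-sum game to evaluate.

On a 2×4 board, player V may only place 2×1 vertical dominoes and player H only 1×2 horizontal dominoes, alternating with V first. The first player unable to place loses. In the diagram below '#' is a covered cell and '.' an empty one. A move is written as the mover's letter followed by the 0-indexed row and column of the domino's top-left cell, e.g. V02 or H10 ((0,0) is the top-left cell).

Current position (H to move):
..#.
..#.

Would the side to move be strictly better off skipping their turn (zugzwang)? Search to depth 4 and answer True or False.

zugzwang(..#./..#., H) = False

p1 H@[..#./..#.]: H00[###./..#.]+1* H10[..#./###.]+1
p2 V@[###./..#.]: V03[####/..##]-1*
p3 H@[####/..##]: H10[####/####]+1*
p4 V@[####/####] terminal -1; root [..#./..#.] d4
suppose H passes — search the same position with V to move:
pass> p1 V@[..#./..#.]: V00[#.#./#.#.]+1* V01[.##./.##.]+1 V03[..##/..##]-1
pass> p2 H@[#.#./#.#.] terminal -1; root [..#./..#.] d4
for H: play +1, pass -1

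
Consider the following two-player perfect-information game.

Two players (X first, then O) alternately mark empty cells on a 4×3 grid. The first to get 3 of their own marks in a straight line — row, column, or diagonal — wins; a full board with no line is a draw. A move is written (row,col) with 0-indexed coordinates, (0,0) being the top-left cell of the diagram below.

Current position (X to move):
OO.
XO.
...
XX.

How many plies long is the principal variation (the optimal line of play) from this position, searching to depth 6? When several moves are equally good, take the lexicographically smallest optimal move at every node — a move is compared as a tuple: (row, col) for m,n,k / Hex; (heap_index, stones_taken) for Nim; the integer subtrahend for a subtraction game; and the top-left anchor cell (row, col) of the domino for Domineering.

ply 1, X at OO./XO./.../XX. | (0,2)=-1→OOX/XO./.../XX.; (1,2)=-1→OO./XOX/.../XX.; (2,0)=+1→OO./XO./X../XX.*; (2,1)=-1→OO./XO./.X./XX.; (2,2)=-1→OO./XO./..X/XX.; (3,2)=+1→OO./XO./.../XXX
ply 2: OO./XO./X../XX. is terminal -1 (O); from OO./XO./.../XX. depth 6

PV length from [OO./XO./.../XX.]: 1 ply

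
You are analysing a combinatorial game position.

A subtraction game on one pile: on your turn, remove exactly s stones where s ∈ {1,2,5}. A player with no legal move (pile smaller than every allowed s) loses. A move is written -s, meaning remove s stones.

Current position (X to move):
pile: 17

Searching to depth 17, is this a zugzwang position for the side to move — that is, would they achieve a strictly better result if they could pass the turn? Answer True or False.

ply 1, X at 17 | -1=-1→16; -2=+1→15*; -5=+1→12
ply 2, O at 15 | -1=-1→14*; -2=-1→13; -5=-1→10
ply 3, X at 14 | -1=-1→13; -2=+1→12*; -5=+1→9
ply 4, O at 12 | -1=-1→11*; -2=-1→10; -5=-1→7
ply 5, X at 11 | -1=-1→10; -2=+1→9*; -5=+1→6
ply 6, O at 9 | -1=-1→8*; -2=-1→7; -5=-1→4
ply 7, X at 8 | -1=-1→7; -2=+1→6*; -5=+1→3
ply 8, O at 6 | -1=-1→5*; -2=-1→4; -5=-1→1
ply 9, X at 5 | -1=-1→4; -2=+1→3*; -5=+1→0
ply 10, O at 3 | -1=-1→2*; -2=-1→1
ply 11, X at 2 | -1=-1→1; -2=+1→0*
ply 12: 0 is terminal -1 (O); from 17 depth 17
pass branch (O moves first from the same position):
  | ply 1, O at 17 | -1=-1→16; -2=+1→15*; -5=+1→12
  | ply 2, X at 15 | -1=-1→14*; -2=-1→13; -5=-1→10
  | ply 3, O at 14 | -1=-1→13; -2=+1→12*; -5=+1→9
  | ply 4, X at 12 | -1=-1→11*; -2=-1→10; -5=-1→7
  | ply 5, O at 11 | -1=-1→10; -2=+1→9*; -5=+1→6
  | ply 6, X at 9 | -1=-1→8*; -2=-1→7; -5=-1→4
  | ply 7, O at 8 | -1=-1→7; -2=+1→6*; -5=+1→3
  | ply 8, X at 6 | -1=-1→5*; -2=-1→4; -5=-1→1
  | ply 9, O at 5 | -1=-1→4; -2=+1→3*; -5=+1→0
  | ply 10, X at 3 | -1=-1→2*; -2=-1→1
  | ply 11, O at 2 | -1=-1→1; -2=+1→0*
  | ply 12: 0 is terminal -1 (X); from 17 depth 17
X moving scores +1; X passing scores -1

zugzwang(17, X) = False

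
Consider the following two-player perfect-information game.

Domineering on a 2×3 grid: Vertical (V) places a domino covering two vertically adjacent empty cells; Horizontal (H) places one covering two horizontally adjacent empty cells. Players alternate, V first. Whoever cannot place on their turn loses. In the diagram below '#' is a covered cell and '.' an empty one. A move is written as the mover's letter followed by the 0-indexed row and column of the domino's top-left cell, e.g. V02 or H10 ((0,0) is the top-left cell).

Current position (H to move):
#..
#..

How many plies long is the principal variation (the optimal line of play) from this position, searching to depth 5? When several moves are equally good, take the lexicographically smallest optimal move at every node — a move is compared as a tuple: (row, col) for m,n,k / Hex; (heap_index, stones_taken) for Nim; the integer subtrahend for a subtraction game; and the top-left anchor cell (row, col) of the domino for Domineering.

PV length from [#../#..]: 1 ply

p1 H@[#../#..]: H01[###/#..]+1* H11[#../###]+1
p2 V@[###/#..] terminal -1; root [#../#..] d5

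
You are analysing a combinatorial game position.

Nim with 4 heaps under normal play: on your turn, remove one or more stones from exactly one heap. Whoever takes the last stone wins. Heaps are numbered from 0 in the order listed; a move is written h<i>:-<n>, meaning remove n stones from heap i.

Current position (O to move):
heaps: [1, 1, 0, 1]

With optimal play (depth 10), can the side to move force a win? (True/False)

[(1,1,0,1)] O move#1: h0:-1:+1/(0,1,0,1)*, h1:-1:+1/(1,0,0,1), h3:-1:+1/(1,1,0,0)
[(0,1,0,1)] X move#2: h1:-1:-1/(0,0,0,1)*, h3:-1:-1/(0,1,0,0)
[(0,0,0,1)] O move#3: h3:-1:+1/(0,0,0,0)*
[(0,0,0,0)] end (terminal -1, X#4); searched (1,1,0,1) to 10

O winning at [(1,1,0,1)]: True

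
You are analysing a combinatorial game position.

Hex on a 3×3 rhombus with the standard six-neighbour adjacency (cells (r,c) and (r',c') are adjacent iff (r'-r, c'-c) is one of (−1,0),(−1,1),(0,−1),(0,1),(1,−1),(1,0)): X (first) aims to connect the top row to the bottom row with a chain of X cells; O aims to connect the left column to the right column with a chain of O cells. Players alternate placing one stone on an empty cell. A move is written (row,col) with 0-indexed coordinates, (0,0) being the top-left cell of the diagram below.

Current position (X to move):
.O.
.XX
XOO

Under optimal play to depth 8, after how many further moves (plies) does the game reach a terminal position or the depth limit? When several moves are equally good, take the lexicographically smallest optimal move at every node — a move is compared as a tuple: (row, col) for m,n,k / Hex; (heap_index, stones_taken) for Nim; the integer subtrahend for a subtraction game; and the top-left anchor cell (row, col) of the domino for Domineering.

ply 1, X at .O./.XX/XOO | (0,0)=+1→XO./.XX/XOO*; (0,2)=+1→.OX/.XX/XOO; (1,0)=+1→.O./XXX/XOO
ply 2, O at XO./.XX/XOO | (0,2)=-1→XOO/.XX/XOO*; (1,0)=-1→XO./OXX/XOO
ply 3, X at XOO/.XX/XOO | (1,0)=+1→XOO/XXX/XOO*
ply 4: XOO/XXX/XOO is terminal -1 (O); from .O./.XX/XOO depth 8

PV length from [.O./.XX/XOO]: 3 plies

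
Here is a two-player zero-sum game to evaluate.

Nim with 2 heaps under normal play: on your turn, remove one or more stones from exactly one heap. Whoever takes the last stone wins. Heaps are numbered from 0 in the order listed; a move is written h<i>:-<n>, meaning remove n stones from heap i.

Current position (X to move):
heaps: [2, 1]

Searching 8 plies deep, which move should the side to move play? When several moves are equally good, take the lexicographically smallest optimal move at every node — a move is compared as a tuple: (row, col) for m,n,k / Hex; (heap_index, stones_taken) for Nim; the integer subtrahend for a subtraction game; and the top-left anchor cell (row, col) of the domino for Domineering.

X's best at [(2,1)]: h0:-1

p1 X@[(2,1)]: h0:-1[(1,1)]+1* h0:-2[(0,1)]-1 h1:-1[(2,0)]-1
p2 O@[(1,1)]: h0:-1[(0,1)]-1* h1:-1[(1,0)]-1
p3 X@[(0,1)]: h1:-1[(0,0)]+1*
p4 O@[(0,0)] terminal -1; root [(2,1)] d8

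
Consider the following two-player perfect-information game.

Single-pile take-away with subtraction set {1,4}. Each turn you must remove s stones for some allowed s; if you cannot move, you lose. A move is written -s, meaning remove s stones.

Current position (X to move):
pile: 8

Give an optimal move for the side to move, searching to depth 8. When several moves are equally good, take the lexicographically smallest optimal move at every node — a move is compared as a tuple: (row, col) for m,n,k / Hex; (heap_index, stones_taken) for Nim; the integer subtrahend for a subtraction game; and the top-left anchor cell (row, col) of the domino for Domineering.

[8] X move#1: -1:+1/7*, -4:-1/4
[7] O move#2: -1:-1/6*, -4:-1/3
[6] X move#3: -1:+1/5*, -4:+1/2
[5] O move#4: -1:-1/4*, -4:-1/1
[4] X move#5: -1:-1/3, -4:+1/0*
[0] end (terminal -1, O#6); searched 8 to 8

X's best at [8]: -1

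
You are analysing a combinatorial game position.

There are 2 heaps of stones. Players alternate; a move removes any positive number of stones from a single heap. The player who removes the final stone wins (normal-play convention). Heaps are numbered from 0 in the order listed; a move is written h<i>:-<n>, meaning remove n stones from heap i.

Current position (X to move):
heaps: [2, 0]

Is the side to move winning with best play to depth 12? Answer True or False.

[(2,0)] X move#1: h0:-1:-1/(1,0), h0:-2:+1/(0,0)*
[(0,0)] end (terminal -1, O#2); searched (2,0) to 12

X winning at [(2,0)]: True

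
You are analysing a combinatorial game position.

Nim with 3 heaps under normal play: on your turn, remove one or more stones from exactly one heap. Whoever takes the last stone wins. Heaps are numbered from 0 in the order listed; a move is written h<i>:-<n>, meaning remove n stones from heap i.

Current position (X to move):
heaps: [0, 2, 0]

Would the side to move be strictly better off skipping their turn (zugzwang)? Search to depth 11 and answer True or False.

ply 1, X at (0,2,0) | h1:-1=-1→(0,1,0); h1:-2=+1→(0,0,0)*
ply 2: (0,0,0) is terminal -1 (O); from (0,2,0) depth 11
if X skipped the turn, O would face:
~ ply 1, O at (0,2,0) | h1:-1=-1→(0,1,0); h1:-2=+1→(0,0,0)*
~ ply 2: (0,0,0) is terminal -1 (X); from (0,2,0) depth 11
compare (X): move=+1 vs pass=-1

zugzwang((0,2,0), X) = False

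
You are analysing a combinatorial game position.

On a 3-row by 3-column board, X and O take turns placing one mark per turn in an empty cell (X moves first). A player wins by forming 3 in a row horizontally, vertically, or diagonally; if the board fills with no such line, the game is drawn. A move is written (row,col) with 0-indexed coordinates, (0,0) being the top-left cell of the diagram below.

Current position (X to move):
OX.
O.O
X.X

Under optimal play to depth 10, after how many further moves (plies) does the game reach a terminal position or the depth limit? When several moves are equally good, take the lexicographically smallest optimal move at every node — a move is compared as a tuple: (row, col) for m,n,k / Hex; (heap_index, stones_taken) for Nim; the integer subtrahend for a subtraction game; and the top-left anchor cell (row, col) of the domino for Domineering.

PV length from [OX./O.O/X.X]: 3 plies

[OX./O.O/X.X] X move#1: (0,2):-1/OXX/O.O/X.X, (1,1):+1/OX./OXO/X.X*, (2,1):+1/OX./O.O/XXX
[OX./OXO/X.X] O move#2: (0,2):-1/OXO/OXO/X.X*, (2,1):-1/OX./OXO/XOX
[OXO/OXO/X.X] X move#3: (2,1):+1/OXO/OXO/XXX*
[OXO/OXO/XXX] end (terminal -1, O#4); searched OX./O.O/X.X to 10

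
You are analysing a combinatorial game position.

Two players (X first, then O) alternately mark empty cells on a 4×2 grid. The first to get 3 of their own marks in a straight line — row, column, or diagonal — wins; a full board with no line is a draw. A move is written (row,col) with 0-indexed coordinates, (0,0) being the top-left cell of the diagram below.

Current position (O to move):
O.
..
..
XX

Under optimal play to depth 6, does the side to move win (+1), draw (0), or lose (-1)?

value(O./../../XX, O) = 0

p1 O@[O./../../XX]: (0,1)[OO/../../XX]+0* (1,0)[O./O./../XX]+0 (1,1)[O./.O/../XX]+0 (2,0)[O./../O./XX]+0 (2,1)[O./../.O/XX]+0
p2 X@[OO/../../XX]: (1,0)[OO/X./../XX]+0* (1,1)[OO/.X/../XX]+0 (2,0)[OO/../X./XX]+0 (2,1)[OO/../.X/XX]+0
p3 O@[OO/X./../XX]: (1,1)[OO/XO/../XX]-1 (2,0)[OO/X./O./XX]+0* (2,1)[OO/X./.O/XX]-1
p4 X@[OO/X./O./XX]: (1,1)[OO/XX/O./XX]+0* (2,1)[OO/X./OX/XX]+0
p5 O@[OO/XX/O./XX]: (2,1)[OO/XX/OO/XX]+0*
p6 X@[OO/XX/OO/XX] terminal +0; root [O./../../XX] d6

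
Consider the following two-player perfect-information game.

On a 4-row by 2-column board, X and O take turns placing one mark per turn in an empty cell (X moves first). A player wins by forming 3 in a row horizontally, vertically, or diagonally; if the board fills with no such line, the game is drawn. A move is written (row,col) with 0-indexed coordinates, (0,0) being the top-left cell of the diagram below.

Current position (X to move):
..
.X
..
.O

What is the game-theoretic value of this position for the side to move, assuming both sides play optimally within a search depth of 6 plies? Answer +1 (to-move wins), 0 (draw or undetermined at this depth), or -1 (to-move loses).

p1 X@[../.X/../.O]: (0,0)[X./.X/../.O]+0* (0,1)[.X/.X/../.O]+0 (1,0)[../XX/../.O]+0 (2,0)[../.X/X./.O]+0 (2,1)[../.X/.X/.O]+0 (3,0)[../.X/../XO]+0
p2 O@[X./.X/../.O]: (0,1)[XO/.X/../.O]+0* (1,0)[X./OX/../.O]+0 (2,0)[X./.X/O./.O]+0 (2,1)[X./.X/.O/.O]+0 (3,0)[X./.X/../OO]+0
p3 X@[XO/.X/../.O]: (1,0)[XO/XX/../.O]+0* (2,0)[XO/.X/X./.O]+0 (2,1)[XO/.X/.X/.O]+0 (3,0)[XO/.X/../XO]+0
p4 O@[XO/XX/../.O]: (2,0)[XO/XX/O./.O]+0* (2,1)[XO/XX/.O/.O]-1 (3,0)[XO/XX/../OO]-1
p5 X@[XO/XX/O./.O]: (2,1)[XO/XX/OX/.O]+0* (3,0)[XO/XX/O./XO]+0
p6 O@[XO/XX/OX/.O]: (3,0)[XO/XX/OX/OO]+0*
p7 X@[XO/XX/OX/OO] terminal +0; root [../.X/../.O] d6

value(../.X/../.O, X) = 0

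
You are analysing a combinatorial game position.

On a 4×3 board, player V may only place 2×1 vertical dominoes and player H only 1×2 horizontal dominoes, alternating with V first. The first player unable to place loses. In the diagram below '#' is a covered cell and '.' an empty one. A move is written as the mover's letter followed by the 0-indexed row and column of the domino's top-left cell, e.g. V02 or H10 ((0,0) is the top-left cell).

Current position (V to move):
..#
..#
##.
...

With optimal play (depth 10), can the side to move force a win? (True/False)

V winning at [..#/..#/##./...]: True

ply 1, V at ..#/..#/##./... | V00=+1→#.#/#.#/##./...*; V01=+1→.##/.##/##./...; V22=-1→..#/..#/###/..#
ply 2, H at #.#/#.#/##./... | H30=-1→#.#/#.#/##./##.*; H31=-1→#.#/#.#/##./.##
ply 3, V at #.#/#.#/##./##. | V01=+1→###/###/##./##.*; V22=+1→#.#/#.#/###/###
ply 4: ###/###/##./##. is terminal -1 (H); from ..#/..#/##./... depth 10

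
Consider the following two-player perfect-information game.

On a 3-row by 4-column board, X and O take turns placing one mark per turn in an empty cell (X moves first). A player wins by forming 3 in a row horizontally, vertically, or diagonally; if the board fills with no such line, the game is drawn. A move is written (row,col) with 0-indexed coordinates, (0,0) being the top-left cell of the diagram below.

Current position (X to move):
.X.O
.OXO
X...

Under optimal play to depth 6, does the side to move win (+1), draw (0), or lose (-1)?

ply 1, X at .X.O/.OXO/X... | (0,0)=-1→XX.O/.OXO/X...; (0,2)=-1→.XXO/.OXO/X...; (1,0)=-1→.X.O/XOXO/X...; (2,1)=-1→.X.O/.OXO/XX..; (2,2)=-1→.X.O/.OXO/X.X.; (2,3)=+1→.X.O/.OXO/X..X*
ply 2: .X.O/.OXO/X..X is terminal -1 (O); from .X.O/.OXO/X... depth 6

value(.X.O/.OXO/X..., X) = +1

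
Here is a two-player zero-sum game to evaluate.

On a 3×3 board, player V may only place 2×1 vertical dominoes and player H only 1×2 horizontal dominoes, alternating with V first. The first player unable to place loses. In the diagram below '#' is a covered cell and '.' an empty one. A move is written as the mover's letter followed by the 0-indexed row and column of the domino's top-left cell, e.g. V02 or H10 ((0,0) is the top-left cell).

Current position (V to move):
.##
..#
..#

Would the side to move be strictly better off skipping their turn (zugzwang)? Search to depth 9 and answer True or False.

[.##/..#/..#] V move#1: V00:-1/###/#.#/..#, V10:+1/.##/#.#/#.#*, V11:+1/.##/.##/.##
[.##/#.#/#.#] end (terminal -1, H#2); searched .##/..#/..# to 9
pass branch (H moves first from the same position):
  | [.##/..#/..#] H move#1: H10:+1/.##/###/..#*, H20:-1/.##/..#/###
  | [.##/###/..#] end (terminal -1, V#2); searched .##/..#/..# to 9
V moving scores +1; V passing scores -1

zugzwang(.##/..#/..#, V) = False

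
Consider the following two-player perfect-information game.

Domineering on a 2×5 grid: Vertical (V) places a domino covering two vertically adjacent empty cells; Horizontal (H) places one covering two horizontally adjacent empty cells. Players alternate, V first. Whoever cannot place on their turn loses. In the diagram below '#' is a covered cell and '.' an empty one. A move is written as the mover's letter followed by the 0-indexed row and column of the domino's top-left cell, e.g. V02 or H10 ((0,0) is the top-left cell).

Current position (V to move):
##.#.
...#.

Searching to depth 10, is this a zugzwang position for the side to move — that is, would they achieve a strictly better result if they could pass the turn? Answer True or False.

zugzwang(##.#./...#., V) = False

ply 1, V at ##.#./...#. | V02=+1→####./..##.*; V04=-1→##.##/...##
ply 2, H at ####./..##. | H10=-1→####./####.*
ply 3, V at ####./####. | V04=+1→#####/#####*
ply 4: #####/##### is terminal -1 (H); from ##.#./...#. depth 10
suppose V passes — search the same position with H to move:
pass> ply 1, H at ##.#./...#. | H10=-1→##.#./##.#.*; H11=-1→##.#./.###.
pass> ply 2, V at ##.#./##.#. | V02=+1→####./####.*; V04=+1→##.##/##.##
pass> ply 3: ####./####. is terminal -1 (H); from ##.#./...#. depth 10
for V: play +1, pass +1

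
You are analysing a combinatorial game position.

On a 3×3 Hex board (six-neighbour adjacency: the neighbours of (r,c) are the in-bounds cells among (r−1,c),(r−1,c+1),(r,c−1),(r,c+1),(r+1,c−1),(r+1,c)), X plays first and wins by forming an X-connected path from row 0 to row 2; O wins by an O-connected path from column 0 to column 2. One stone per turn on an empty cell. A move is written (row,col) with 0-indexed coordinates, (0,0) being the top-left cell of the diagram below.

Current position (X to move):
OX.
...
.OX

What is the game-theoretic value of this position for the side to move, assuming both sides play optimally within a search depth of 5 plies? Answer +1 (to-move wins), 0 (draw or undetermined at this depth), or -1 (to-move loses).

value(OX./.../.OX, X) = +1

[OX./.../.OX] X move#1: (0,2):+1/OXX/.../.OX*, (1,0):+1/OX./X../.OX, (1,1):+1/OX./.X./.OX, (1,2):+1/OX./..X/.OX, (2,0):+1/OX./.../XOX
[OXX/.../.OX] O move#2: (1,0):-1/OXX/O../.OX*, (1,1):-1/OXX/.O./.OX, (1,2):-1/OXX/..O/.OX, (2,0):-1/OXX/.../OOX
[OXX/O../.OX] X move#3: (1,1):+1/OXX/OX./.OX*, (1,2):+1/OXX/O.X/.OX, (2,0):+1/OXX/O../XOX
[OXX/OX./.OX] O move#4: (1,2):-1/OXX/OXO/.OX*, (2,0):-1/OXX/OX./OOX
[OXX/OXO/.OX] X move#5: (2,0):+1/OXX/OXO/XOX*
[OXX/OXO/XOX] end (terminal -1, O#6); searched OX./.../.OX to 5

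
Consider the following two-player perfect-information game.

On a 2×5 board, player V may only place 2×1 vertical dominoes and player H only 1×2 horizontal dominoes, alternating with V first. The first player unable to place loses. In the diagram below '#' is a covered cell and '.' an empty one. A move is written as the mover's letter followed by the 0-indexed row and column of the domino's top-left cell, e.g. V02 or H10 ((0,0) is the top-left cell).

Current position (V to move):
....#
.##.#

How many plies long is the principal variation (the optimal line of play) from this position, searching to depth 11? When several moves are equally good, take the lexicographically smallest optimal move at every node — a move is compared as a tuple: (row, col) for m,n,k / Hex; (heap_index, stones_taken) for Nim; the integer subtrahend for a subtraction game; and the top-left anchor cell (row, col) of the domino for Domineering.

p1 V@[....#/.##.#]: V00[#...#/###.#]-1* V03[...##/.####]-1
p2 H@[#...#/###.#]: H01[###.#/###.#]-1 H02[#.###/###.#]+1*
p3 V@[#.###/###.#] terminal -1; root [....#/.##.#] d11

PV length from [....#/.##.#]: 2 plies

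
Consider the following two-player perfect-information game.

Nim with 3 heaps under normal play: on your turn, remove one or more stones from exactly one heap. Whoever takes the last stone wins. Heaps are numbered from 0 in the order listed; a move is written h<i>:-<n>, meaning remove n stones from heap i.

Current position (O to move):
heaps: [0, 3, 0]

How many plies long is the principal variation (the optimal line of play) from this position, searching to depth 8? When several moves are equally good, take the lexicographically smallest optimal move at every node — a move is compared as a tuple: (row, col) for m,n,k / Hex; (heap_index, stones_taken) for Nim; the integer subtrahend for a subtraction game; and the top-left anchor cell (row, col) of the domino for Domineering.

[(0,3,0)] O move#1: h1:-1:-1/(0,2,0), h1:-2:-1/(0,1,0), h1:-3:+1/(0,0,0)*
[(0,0,0)] end (terminal -1, X#2); searched (0,3,0) to 8

PV length from [(0,3,0)]: 1 ply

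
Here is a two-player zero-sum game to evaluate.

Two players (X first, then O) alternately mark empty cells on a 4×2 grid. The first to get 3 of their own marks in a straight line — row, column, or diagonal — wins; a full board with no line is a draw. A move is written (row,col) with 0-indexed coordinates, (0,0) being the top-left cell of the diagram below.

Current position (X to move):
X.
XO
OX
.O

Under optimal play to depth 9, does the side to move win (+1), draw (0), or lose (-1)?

ply 1, X at X./XO/OX/.O | (0,1)=+0→XX/XO/OX/.O*; (3,0)=+0→X./XO/OX/XO
ply 2, O at XX/XO/OX/.O | (3,0)=+0→XX/XO/OX/OO*
ply 3: XX/XO/OX/OO is terminal +0 (X); from X./XO/OX/.O depth 9

value(X./XO/OX/.O, X) = 0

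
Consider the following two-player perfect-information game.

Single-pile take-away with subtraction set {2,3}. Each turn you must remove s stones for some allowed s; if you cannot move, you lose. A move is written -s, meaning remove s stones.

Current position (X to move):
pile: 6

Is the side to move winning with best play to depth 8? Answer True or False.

p1 X@[6]: -2[4]-1* -3[3]-1
p2 O@[4]: -2[2]-1 -3[1]+1*
p3 X@[1] terminal -1; root [6] d8

X winning at [6]: False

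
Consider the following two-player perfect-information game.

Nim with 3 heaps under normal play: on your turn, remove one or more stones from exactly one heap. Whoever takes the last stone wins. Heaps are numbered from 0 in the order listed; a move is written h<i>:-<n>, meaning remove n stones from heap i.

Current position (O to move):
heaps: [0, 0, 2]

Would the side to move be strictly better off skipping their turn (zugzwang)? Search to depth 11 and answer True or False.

zugzwang((0,0,2), O) = False

p1 O@[(0,0,2)]: h2:-1[(0,0,1)]-1 h2:-2[(0,0,0)]+1*
p2 X@[(0,0,0)] terminal -1; root [(0,0,2)] d11
suppose O passes — search the same position with X to move:
pass> p1 X@[(0,0,2)]: h2:-1[(0,0,1)]-1 h2:-2[(0,0,0)]+1*
pass> p2 O@[(0,0,0)] terminal -1; root [(0,0,2)] d11
for O: play +1, pass -1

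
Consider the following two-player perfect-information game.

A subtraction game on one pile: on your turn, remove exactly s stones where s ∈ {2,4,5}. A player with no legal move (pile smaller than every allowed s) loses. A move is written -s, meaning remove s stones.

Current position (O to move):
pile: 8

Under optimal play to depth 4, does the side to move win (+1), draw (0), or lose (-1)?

p1 O@[8]: -2[6]-1* -4[4]-1 -5[3]-1
p2 X@[6]: -2[4]-1 -4[2]-1 -5[1]+1*
p3 O@[1] terminal -1; root [8] d4

value(8, O) = -1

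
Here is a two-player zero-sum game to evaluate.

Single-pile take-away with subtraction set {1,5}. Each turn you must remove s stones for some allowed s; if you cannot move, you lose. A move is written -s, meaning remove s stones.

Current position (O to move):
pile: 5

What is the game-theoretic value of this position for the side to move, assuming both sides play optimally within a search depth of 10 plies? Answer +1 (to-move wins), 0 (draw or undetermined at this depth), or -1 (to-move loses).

[5] O move#1: -1:+1/4*, -5:+1/0
[4] X move#2: -1:-1/3*
[3] O move#3: -1:+1/2*
[2] X move#4: -1:-1/1*
[1] O move#5: -1:+1/0*
[0] end (terminal -1, X#6); searched 5 to 10

value(5, O) = +1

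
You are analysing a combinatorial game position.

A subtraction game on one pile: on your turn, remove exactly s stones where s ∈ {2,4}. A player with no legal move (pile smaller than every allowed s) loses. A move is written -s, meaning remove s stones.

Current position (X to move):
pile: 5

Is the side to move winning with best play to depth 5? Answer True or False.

X winning at [5]: True

p1 X@[5]: -2[3]-1 -4[1]+1*
p2 O@[1] terminal -1; root [5] d5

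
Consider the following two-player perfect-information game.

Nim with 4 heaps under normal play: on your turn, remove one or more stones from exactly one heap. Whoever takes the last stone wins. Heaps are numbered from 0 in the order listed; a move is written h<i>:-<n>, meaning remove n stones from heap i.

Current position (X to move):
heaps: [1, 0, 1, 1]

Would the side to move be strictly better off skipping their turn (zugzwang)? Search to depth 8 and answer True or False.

zugzwang((1,0,1,1), X) = False

p1 X@[(1,0,1,1)]: h0:-1[(0,0,1,1)]+1* h2:-1[(1,0,0,1)]+1 h3:-1[(1,0,1,0)]+1
p2 O@[(0,0,1,1)]: h2:-1[(0,0,0,1)]-1* h3:-1[(0,0,1,0)]-1
p3 X@[(0,0,0,1)]: h3:-1[(0,0,0,0)]+1*
p4 O@[(0,0,0,0)] terminal -1; root [(1,0,1,1)] d8
pass branch (O moves first from the same position):
  | p1 O@[(1,0,1,1)]: h0:-1[(0,0,1,1)]+1* h2:-1[(1,0,0,1)]+1 h3:-1[(1,0,1,0)]+1
  | p2 X@[(0,0,1,1)]: h2:-1[(0,0,0,1)]-1* h3:-1[(0,0,1,0)]-1
  | p3 O@[(0,0,0,1)]: h3:-1[(0,0,0,0)]+1*
  | p4 X@[(0,0,0,0)] terminal -1; root [(1,0,1,1)] d8
X moving scores +1; X passing scores -1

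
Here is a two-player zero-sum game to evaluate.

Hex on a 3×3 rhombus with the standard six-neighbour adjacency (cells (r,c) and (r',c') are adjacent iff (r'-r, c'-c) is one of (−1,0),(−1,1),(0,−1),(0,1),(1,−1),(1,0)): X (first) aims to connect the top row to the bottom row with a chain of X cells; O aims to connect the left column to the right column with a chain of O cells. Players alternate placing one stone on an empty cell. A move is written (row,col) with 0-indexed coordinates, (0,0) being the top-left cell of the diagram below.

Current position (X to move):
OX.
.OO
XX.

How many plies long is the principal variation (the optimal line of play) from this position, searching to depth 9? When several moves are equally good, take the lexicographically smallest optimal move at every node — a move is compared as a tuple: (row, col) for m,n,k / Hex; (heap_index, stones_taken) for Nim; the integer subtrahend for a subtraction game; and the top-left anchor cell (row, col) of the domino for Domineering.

p1 X@[OX./.OO/XX.]: (0,2)[OXX/.OO/XX.]-1 (1,0)[OX./XOO/XX.]+1* (2,2)[OX./.OO/XXX]-1
p2 O@[OX./XOO/XX.] terminal -1; root [OX./.OO/XX.] d9

PV length from [OX./.OO/XX.]: 1 ply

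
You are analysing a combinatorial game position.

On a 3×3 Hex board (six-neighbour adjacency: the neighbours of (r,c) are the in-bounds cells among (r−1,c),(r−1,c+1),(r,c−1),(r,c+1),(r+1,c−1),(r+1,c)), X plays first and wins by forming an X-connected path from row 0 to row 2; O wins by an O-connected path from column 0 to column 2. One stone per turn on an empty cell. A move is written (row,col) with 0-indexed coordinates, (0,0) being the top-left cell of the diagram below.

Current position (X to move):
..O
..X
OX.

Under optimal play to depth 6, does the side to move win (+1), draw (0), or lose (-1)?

p1 X@[..O/..X/OX.]: (0,0)[X.O/..X/OX.]-1* (0,1)[.XO/..X/OX.]-1 (1,0)[..O/X.X/OX.]-1 (1,1)[..O/.XX/OX.]-1 (2,2)[..O/..X/OXX]-1
p2 O@[X.O/..X/OX.]: (0,1)[XOO/..X/OX.]+1* (1,0)[X.O/O.X/OX.]+1 (1,1)[X.O/.OX/OX.]+1 (2,2)[X.O/..X/OXO]-1
p3 X@[XOO/..X/OX.]: (1,0)[XOO/X.X/OX.]-1* (1,1)[XOO/.XX/OX.]-1 (2,2)[XOO/..X/OXX]-1
p4 O@[XOO/X.X/OX.]: (1,1)[XOO/XOX/OX.]+1* (2,2)[XOO/X.X/OXO]-1
p5 X@[XOO/XOX/OX.] terminal -1; root [..O/..X/OX.] d6

value(..O/..X/OX., X) = -1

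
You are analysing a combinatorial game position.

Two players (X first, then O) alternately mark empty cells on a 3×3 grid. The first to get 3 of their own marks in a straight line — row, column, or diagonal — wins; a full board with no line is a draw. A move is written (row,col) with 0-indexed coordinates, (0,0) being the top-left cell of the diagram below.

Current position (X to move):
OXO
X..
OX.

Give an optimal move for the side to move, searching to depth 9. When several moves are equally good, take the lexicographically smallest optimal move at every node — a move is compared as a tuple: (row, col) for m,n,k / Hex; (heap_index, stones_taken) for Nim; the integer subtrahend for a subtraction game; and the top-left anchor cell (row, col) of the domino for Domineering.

X's best at [OXO/X../OX.]: (1,1)

[OXO/X../OX.] X move#1: (1,1):+1/OXO/XX./OX.*, (1,2):-1/OXO/X.X/OX., (2,2):-1/OXO/X../OXX
[OXO/XX./OX.] end (terminal -1, O#2); searched OXO/X../OX. to 9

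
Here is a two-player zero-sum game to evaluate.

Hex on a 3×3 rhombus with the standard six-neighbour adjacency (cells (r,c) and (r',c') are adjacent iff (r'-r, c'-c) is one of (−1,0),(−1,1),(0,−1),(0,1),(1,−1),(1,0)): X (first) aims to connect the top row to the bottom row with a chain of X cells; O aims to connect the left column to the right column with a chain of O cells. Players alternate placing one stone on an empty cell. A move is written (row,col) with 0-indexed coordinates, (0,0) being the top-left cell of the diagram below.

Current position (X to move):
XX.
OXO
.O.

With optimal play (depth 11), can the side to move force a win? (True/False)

X winning at [XX./OXO/.O.]: True

p1 X@[XX./OXO/.O.]: (0,2)[XXX/OXO/.O.]-1 (2,0)[XX./OXO/XO.]+1* (2,2)[XX./OXO/.OX]-1
p2 O@[XX./OXO/XO.] terminal -1; root [XX./OXO/.O.] d11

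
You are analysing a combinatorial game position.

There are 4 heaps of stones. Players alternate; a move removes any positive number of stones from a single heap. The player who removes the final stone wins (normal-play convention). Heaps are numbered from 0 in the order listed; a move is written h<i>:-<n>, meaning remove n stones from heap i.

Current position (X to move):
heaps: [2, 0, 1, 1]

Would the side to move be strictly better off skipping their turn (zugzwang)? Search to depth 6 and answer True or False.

ply 1, X at (2,0,1,1) | h0:-1=-1→(1,0,1,1); h0:-2=+1→(0,0,1,1)*; h2:-1=-1→(2,0,0,1); h3:-1=-1→(2,0,1,0)
ply 2, O at (0,0,1,1) | h2:-1=-1→(0,0,0,1)*; h3:-1=-1→(0,0,1,0)
ply 3, X at (0,0,0,1) | h3:-1=+1→(0,0,0,0)*
ply 4: (0,0,0,0) is terminal -1 (O); from (2,0,1,1) depth 6
suppose X passes — search the same position with O to move:
pass> ply 1, O at (2,0,1,1) | h0:-1=-1→(1,0,1,1); h0:-2=+1→(0,0,1,1)*; h2:-1=-1→(2,0,0,1); h3:-1=-1→(2,0,1,0)
pass> ply 2, X at (0,0,1,1) | h2:-1=-1→(0,0,0,1)*; h3:-1=-1→(0,0,1,0)
pass> ply 3, O at (0,0,0,1) | h3:-1=+1→(0,0,0,0)*
pass> ply 4: (0,0,0,0) is terminal -1 (X); from (2,0,1,1) depth 6
for X: play +1, pass -1

zugzwang((2,0,1,1), X) = False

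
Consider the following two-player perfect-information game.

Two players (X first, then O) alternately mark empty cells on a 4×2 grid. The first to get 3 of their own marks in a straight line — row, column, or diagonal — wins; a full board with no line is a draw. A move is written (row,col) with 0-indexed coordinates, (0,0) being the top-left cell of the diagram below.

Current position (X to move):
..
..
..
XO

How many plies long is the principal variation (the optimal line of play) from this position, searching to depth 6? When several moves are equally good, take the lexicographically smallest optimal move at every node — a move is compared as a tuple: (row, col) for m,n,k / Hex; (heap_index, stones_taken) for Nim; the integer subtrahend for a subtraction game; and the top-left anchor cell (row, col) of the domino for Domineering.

p1 X@[../../../XO]: (0,0)[X./../../XO]+0* (0,1)[.X/../../XO]+0 (1,0)[../X./../XO]+0 (1,1)[../.X/../XO]+0 (2,0)[../../X./XO]+0 (2,1)[../../.X/XO]+0
p2 O@[X./../../XO]: (0,1)[XO/../../XO]+0* (1,0)[X./O./../XO]+0 (1,1)[X./.O/../XO]+0 (2,0)[X./../O./XO]+0 (2,1)[X./../.O/XO]+0
p3 X@[XO/../../XO]: (1,0)[XO/X./../XO]+0* (1,1)[XO/.X/../XO]+0 (2,0)[XO/../X./XO]+0 (2,1)[XO/../.X/XO]+0
p4 O@[XO/X./../XO]: (1,1)[XO/XO/../XO]-1 (2,0)[XO/X./O./XO]+0* (2,1)[XO/X./.O/XO]-1
p5 X@[XO/X./O./XO]: (1,1)[XO/XX/O./XO]+0* (2,1)[XO/X./OX/XO]+0
p6 O@[XO/XX/O./XO]: (2,1)[XO/XX/OO/XO]+0*
p7 X@[XO/XX/OO/XO] terminal +0; root [../../../XO] d6

PV length from [../../../XO]: 6 plies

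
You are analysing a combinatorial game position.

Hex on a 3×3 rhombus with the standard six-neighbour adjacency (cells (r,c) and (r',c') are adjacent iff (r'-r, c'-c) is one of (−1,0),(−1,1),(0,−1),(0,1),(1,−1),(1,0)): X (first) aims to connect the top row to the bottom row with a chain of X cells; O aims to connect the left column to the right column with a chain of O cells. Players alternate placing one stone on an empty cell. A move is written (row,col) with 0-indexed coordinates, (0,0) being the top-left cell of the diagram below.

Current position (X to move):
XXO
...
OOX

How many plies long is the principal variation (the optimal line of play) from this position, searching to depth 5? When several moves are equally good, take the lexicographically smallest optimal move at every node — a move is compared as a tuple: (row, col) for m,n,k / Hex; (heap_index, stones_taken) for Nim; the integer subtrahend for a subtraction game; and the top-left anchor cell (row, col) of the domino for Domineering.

PV length from [XXO/.../OOX]: 2 plies

p1 X@[XXO/.../OOX]: (1,0)[XXO/X../OOX]-1* (1,1)[XXO/.X./OOX]-1 (1,2)[XXO/..X/OOX]-1
p2 O@[XXO/X../OOX]: (1,1)[XXO/XO./OOX]+1* (1,2)[XXO/X.O/OOX]+1
p3 X@[XXO/XO./OOX] terminal -1; root [XXO/.../OOX] d5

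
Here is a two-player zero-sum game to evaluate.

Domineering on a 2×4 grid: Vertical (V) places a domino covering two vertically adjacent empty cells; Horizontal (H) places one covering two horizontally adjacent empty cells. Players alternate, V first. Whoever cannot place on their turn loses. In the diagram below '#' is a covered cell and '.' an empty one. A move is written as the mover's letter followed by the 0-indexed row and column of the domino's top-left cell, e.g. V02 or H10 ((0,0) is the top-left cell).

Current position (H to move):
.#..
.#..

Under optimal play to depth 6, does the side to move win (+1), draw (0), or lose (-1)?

value(.#../.#.., H) = +1

p1 H@[.#../.#..]: H02[.###/.#..]+1* H12[.#../.###]+1
p2 V@[.###/.#..]: V00[####/##..]-1*
p3 H@[####/##..]: H12[####/####]+1*
p4 V@[####/####] terminal -1; root [.#../.#..] d6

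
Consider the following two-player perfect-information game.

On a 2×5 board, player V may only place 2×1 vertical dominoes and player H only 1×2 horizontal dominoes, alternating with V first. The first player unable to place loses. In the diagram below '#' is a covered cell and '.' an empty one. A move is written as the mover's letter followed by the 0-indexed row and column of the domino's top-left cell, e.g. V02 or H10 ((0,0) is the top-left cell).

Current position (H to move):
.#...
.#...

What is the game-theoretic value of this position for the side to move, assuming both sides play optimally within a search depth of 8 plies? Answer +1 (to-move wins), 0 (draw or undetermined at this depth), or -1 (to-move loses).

value(.#.../.#..., H) = -1

p1 H@[.#.../.#...]: H02[.###./.#...]-1* H03[.#.##/.#...]-1 H12[.#.../.###.]-1 H13[.#.../.#.##]-1
p2 V@[.###./.#...]: V00[####./##...]-1 V04[.####/.#..#]+1*
p3 H@[.####/.#..#]: H12[.####/.####]-1*
p4 V@[.####/.####]: V00[#####/#####]+1*
p5 H@[#####/#####] terminal -1; root [.#.../.#...] d8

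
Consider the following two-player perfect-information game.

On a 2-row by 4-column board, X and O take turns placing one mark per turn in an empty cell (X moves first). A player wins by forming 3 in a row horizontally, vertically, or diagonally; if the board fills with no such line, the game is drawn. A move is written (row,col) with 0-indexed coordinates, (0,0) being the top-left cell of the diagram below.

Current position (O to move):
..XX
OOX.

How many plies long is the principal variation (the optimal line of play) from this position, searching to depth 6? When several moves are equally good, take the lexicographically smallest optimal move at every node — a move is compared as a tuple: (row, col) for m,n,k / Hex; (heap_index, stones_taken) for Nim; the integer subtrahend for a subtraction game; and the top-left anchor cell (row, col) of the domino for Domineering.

ply 1, O at ..XX/OOX. | (0,0)=-1→O.XX/OOX.; (0,1)=+0→.OXX/OOX.*; (1,3)=-1→..XX/OOXO
ply 2, X at .OXX/OOX. | (0,0)=+0→XOXX/OOX.*; (1,3)=+0→.OXX/OOXX
ply 3, O at XOXX/OOX. | (1,3)=+0→XOXX/OOXO*
ply 4: XOXX/OOXO is terminal +0 (X); from ..XX/OOX. depth 6

PV length from [..XX/OOX.]: 3 plies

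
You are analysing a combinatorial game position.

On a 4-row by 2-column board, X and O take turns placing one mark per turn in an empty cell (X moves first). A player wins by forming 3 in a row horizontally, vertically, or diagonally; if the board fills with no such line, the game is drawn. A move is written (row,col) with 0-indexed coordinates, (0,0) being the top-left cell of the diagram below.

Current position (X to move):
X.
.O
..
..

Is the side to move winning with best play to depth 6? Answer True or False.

X winning at [X./.O/../..]: False

p1 X@[X./.O/../..]: (0,1)[XX/.O/../..]+0* (1,0)[X./XO/../..]+0 (2,0)[X./.O/X./..]+0 (2,1)[X./.O/.X/..]+0 (3,0)[X./.O/../X.]-1 (3,1)[X./.O/../.X]+0
p2 O@[XX/.O/../..]: (1,0)[XX/OO/../..]+0* (2,0)[XX/.O/O./..]+0 (2,1)[XX/.O/.O/..]+0 (3,0)[XX/.O/../O.]+0 (3,1)[XX/.O/../.O]+0
p3 X@[XX/OO/../..]: (2,0)[XX/OO/X./..]+0* (2,1)[XX/OO/.X/..]+0 (3,0)[XX/OO/../X.]+0 (3,1)[XX/OO/../.X]+0
p4 O@[XX/OO/X./..]: (2,1)[XX/OO/XO/..]+0* (3,0)[XX/OO/X./O.]+0 (3,1)[XX/OO/X./.O]+0
p5 X@[XX/OO/XO/..]: (3,0)[XX/OO/XO/X.]-1 (3,1)[XX/OO/XO/.X]+0*
p6 O@[XX/OO/XO/.X]: (3,0)[XX/OO/XO/OX]+0*
p7 X@[XX/OO/XO/OX] terminal +0; root [X./.O/../..] d6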